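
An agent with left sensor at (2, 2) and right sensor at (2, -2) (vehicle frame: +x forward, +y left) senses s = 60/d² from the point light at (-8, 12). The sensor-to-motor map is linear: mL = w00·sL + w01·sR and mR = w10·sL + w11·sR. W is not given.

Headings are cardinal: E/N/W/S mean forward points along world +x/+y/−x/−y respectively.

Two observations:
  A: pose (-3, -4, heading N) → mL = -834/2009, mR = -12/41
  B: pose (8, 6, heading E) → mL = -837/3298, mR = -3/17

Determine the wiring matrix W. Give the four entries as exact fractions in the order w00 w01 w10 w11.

-1 -1/2 -1 0

obs A: pose=(-3,-4,N) → sL=12/41, sR=12/49, mL=-834/2009, mR=-12/41
obs B: pose=(8,6,E) → sL=3/17, sR=15/97, mL=-837/3298, mR=-3/17
sensor matrix S = [[12/41, 12/49], [3/17, 15/97]]; det S = 6768/3312841
solve [mL_A; mL_B] = S·[w00; w01] and [mR_A; mR_B] = S·[w10; w11]:
  w00 = -1, w01 = -1/2, w10 = -1, w11 = 0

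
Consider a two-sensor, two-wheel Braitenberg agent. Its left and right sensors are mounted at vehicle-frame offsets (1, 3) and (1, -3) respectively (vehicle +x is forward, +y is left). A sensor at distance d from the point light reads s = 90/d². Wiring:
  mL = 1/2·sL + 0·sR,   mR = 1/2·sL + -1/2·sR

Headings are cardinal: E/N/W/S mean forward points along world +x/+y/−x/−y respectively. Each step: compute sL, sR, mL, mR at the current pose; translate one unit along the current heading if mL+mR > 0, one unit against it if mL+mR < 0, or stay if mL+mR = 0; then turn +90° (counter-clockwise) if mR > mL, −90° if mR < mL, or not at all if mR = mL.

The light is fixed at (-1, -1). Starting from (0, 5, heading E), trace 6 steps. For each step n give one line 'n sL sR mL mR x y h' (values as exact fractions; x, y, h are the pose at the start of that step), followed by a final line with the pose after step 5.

0 18/17 90/13 9/17 -648/221 0 5 E
1 45/17 45/17 45/34 0 -1 5 S
2 18 18/13 9 108/13 -1 4 W
3 45/26 9/4 45/52 -27/104 -2 4 N
4 10/9 10 5/9 -40/9 -2 5 E
5 45/13 9/5 45/26 54/65 -3 5 S
final -3 4 W

n=0: pose=(0,5,E); sL=18/17, sR=90/13; mL=9/17, mR=-648/221; mL+mR=-531/221 → advance -1; mR−mL=-45/13 → turn -1·90°
n=1: pose=(-1,5,S); sL=45/17, sR=45/17; mL=45/34, mR=0; mL+mR=45/34 → advance +1; mR−mL=-45/34 → turn -1·90°
n=2: pose=(-1,4,W); sL=18, sR=18/13; mL=9, mR=108/13; mL+mR=225/13 → advance +1; mR−mL=-9/13 → turn -1·90°
n=3: pose=(-2,4,N); sL=45/26, sR=9/4; mL=45/52, mR=-27/104; mL+mR=63/104 → advance +1; mR−mL=-9/8 → turn -1·90°
n=4: pose=(-2,5,E); sL=10/9, sR=10; mL=5/9, mR=-40/9; mL+mR=-35/9 → advance -1; mR−mL=-5 → turn -1·90°
n=5: pose=(-3,5,S); sL=45/13, sR=9/5; mL=45/26, mR=54/65; mL+mR=333/130 → advance +1; mR−mL=-9/10 → turn -1·90°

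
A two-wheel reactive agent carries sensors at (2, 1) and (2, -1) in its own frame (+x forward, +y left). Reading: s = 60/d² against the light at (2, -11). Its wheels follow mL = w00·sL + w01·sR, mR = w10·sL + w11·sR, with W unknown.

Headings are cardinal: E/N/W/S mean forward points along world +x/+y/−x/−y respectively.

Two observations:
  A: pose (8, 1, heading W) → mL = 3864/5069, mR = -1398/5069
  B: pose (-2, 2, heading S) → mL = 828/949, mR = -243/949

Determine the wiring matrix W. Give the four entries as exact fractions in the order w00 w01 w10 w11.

obs A: pose=(8,1,W) → sL=60/137, sR=12/37, mL=3864/5069, mR=-1398/5069
obs B: pose=(-2,2,S) → sL=6/13, sR=30/73, mL=828/949, mR=-243/949
sensor matrix S = [[60/137, 12/37], [6/13, 30/73]]; det S = 145728/4810481
solve [mL_A; mL_B] = S·[w00; w01] and [mR_A; mR_B] = S·[w10; w11]:
  w00 = 1, w01 = 1, w10 = -1, w11 = 1/2

1 1 -1 1/2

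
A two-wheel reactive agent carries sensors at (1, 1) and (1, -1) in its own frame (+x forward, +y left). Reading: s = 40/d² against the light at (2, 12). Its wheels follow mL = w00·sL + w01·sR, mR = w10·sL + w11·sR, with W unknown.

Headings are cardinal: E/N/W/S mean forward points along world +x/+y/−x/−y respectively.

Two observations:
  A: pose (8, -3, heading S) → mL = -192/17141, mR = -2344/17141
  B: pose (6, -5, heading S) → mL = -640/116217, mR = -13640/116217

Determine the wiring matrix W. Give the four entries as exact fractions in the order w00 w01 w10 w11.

obs A: pose=(8,-3,S) → sL=8/61, sR=40/281, mL=-192/17141, mR=-2344/17141
obs B: pose=(6,-5,S) → sL=40/349, sR=40/333, mL=-640/116217, mR=-13640/116217
sensor matrix S = [[8/61, 40/281], [40/349, 40/333]]; det S = -1118720/1992075597
solve [mL_A; mL_B] = S·[w00; w01] and [mR_A; mR_B] = S·[w10; w11]:
  w00 = 1, w01 = -1, w10 = -1/2, w11 = -1/2

1 -1 -1/2 -1/2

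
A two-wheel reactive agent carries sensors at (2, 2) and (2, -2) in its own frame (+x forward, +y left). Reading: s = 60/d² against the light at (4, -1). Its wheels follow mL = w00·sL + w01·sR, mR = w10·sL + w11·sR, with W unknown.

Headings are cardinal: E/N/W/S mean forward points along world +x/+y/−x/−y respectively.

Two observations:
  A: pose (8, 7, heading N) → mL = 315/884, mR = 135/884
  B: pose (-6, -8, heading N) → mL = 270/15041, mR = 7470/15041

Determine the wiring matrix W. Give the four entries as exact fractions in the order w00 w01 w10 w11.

1 -1/2 -1/2 1

obs A: pose=(8,7,N) → sL=15/26, sR=15/34, mL=315/884, mR=135/884
obs B: pose=(-6,-8,N) → sL=60/169, sR=60/89, mL=270/15041, mR=7470/15041
sensor matrix S = [[15/26, 15/34], [60/169, 60/89]]; det S = 59400/255697
solve [mL_A; mL_B] = S·[w00; w01] and [mR_A; mR_B] = S·[w10; w11]:
  w00 = 1, w01 = -1/2, w10 = -1/2, w11 = 1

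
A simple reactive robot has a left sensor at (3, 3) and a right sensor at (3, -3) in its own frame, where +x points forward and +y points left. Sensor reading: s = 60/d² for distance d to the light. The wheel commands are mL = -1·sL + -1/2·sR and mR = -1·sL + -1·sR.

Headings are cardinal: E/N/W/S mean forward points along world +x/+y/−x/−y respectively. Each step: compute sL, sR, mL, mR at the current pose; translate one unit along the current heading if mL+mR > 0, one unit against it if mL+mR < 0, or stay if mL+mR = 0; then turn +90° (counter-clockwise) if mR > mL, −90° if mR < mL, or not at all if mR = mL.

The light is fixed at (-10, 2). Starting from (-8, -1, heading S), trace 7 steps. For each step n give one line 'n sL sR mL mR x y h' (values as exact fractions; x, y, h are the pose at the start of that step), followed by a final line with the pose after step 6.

n=0: pose=(-8,-1,S); sL=60/61, sR=60/37; mL=-4050/2257, mR=-5880/2257; mL+mR=-9930/2257 → advance -1; mR−mL=-30/37 → turn -1·90°
n=1: pose=(-8,0,W); sL=30/13, sR=30; mL=-225/13, mR=-420/13; mL+mR=-645/13 → advance -1; mR−mL=-15 → turn -1·90°
n=2: pose=(-7,0,N); sL=60, sR=60/37; mL=-2250/37, mR=-2280/37; mL+mR=-4530/37 → advance -1; mR−mL=-30/37 → turn -1·90°
n=3: pose=(-7,-1,E); sL=5/3, sR=5/6; mL=-25/12, mR=-5/2; mL+mR=-55/12 → advance -1; mR−mL=-5/12 → turn -1·90°
n=4: pose=(-8,-1,S); sL=60/61, sR=60/37; mL=-4050/2257, mR=-5880/2257; mL+mR=-9930/2257 → advance -1; mR−mL=-30/37 → turn -1·90°
n=5: pose=(-8,0,W); sL=30/13, sR=30; mL=-225/13, mR=-420/13; mL+mR=-645/13 → advance -1; mR−mL=-15 → turn -1·90°
n=6: pose=(-7,0,N); sL=60, sR=60/37; mL=-2250/37, mR=-2280/37; mL+mR=-4530/37 → advance -1; mR−mL=-30/37 → turn -1·90°

0 60/61 60/37 -4050/2257 -5880/2257 -8 -1 S
1 30/13 30 -225/13 -420/13 -8 0 W
2 60 60/37 -2250/37 -2280/37 -7 0 N
3 5/3 5/6 -25/12 -5/2 -7 -1 E
4 60/61 60/37 -4050/2257 -5880/2257 -8 -1 S
5 30/13 30 -225/13 -420/13 -8 0 W
6 60 60/37 -2250/37 -2280/37 -7 0 N
final -7 -1 E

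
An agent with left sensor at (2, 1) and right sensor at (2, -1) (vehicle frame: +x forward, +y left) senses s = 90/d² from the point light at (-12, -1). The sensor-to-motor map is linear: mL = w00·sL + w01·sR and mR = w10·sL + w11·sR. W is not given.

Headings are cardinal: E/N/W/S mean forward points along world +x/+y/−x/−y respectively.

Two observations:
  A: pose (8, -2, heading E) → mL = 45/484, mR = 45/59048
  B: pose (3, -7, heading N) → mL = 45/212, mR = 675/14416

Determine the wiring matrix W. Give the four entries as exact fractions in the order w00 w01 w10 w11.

obs A: pose=(8,-2,E) → sL=45/242, sR=45/244, mL=45/484, mR=45/59048
obs B: pose=(3,-7,N) → sL=45/106, sR=45/136, mL=45/212, mR=675/14416
sensor matrix S = [[45/242, 45/244], [45/106, 45/136]]; det S = -1784025/106404496
solve [mL_A; mL_B] = S·[w00; w01] and [mR_A; mR_B] = S·[w10; w11]:
  w00 = 1/2, w01 = 0, w10 = 1/2, w11 = -1/2

1/2 0 1/2 -1/2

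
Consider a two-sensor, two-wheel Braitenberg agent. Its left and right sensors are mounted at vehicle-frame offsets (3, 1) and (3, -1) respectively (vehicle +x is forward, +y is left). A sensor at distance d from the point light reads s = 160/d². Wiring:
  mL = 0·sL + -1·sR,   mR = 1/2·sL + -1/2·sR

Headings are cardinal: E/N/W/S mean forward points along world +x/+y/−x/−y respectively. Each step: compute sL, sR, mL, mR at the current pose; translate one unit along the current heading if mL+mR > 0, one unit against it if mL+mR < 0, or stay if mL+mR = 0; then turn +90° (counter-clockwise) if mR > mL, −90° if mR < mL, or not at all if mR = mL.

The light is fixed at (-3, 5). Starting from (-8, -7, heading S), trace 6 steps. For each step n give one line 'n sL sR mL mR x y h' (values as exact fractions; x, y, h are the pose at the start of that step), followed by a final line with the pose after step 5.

0 160/241 160/261 -160/261 1600/62901 -8 -7 S
1 20/13 40/37 -40/37 110/481 -8 -6 E
2 160/113 160/89 -160/89 -1920/10057 -9 -6 N
3 16/25 80/101 -80/101 -192/2525 -9 -7 W
4 160/241 160/261 -160/261 1600/62901 -8 -7 S
5 20/13 40/37 -40/37 110/481 -8 -6 E
final -9 -6 N

n=0: pose=(-8,-7,S); sL=160/241, sR=160/261; mL=-160/261, mR=1600/62901; mL+mR=-12320/20967 → advance -1; mR−mL=40160/62901 → turn +1·90°
n=1: pose=(-8,-6,E); sL=20/13, sR=40/37; mL=-40/37, mR=110/481; mL+mR=-410/481 → advance -1; mR−mL=630/481 → turn +1·90°
n=2: pose=(-9,-6,N); sL=160/113, sR=160/89; mL=-160/89, mR=-1920/10057; mL+mR=-20000/10057 → advance -1; mR−mL=16160/10057 → turn +1·90°
n=3: pose=(-9,-7,W); sL=16/25, sR=80/101; mL=-80/101, mR=-192/2525; mL+mR=-2192/2525 → advance -1; mR−mL=1808/2525 → turn +1·90°
n=4: pose=(-8,-7,S); sL=160/241, sR=160/261; mL=-160/261, mR=1600/62901; mL+mR=-12320/20967 → advance -1; mR−mL=40160/62901 → turn +1·90°
n=5: pose=(-8,-6,E); sL=20/13, sR=40/37; mL=-40/37, mR=110/481; mL+mR=-410/481 → advance -1; mR−mL=630/481 → turn +1·90°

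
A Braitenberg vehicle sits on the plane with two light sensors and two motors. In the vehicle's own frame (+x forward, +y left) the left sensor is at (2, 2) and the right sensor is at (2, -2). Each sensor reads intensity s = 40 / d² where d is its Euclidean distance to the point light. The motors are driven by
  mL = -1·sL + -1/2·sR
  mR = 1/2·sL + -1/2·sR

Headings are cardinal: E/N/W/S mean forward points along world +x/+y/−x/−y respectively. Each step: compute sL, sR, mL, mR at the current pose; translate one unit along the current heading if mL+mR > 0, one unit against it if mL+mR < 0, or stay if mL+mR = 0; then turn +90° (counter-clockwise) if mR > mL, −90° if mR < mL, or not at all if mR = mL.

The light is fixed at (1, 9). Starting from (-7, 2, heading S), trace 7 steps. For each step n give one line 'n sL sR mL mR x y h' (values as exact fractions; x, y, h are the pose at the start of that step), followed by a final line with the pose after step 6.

0 40/117 40/181 -9580/21177 1280/21177 -7 2 S
1 10/13 2/5 -63/65 12/65 -7 3 E
2 40/137 8/13 -1068/1781 -288/1781 -8 3 N
3 20/101 20/73 -2470/7373 -280/7373 -8 2 W
4 40/117 40/181 -9580/21177 1280/21177 -7 2 S
5 10/13 2/5 -63/65 12/65 -7 3 E
6 40/137 8/13 -1068/1781 -288/1781 -8 3 N
final -8 2 W

n=0: pose=(-7,2,S); sL=40/117, sR=40/181; mL=-9580/21177, mR=1280/21177; mL+mR=-8300/21177 → advance -1; mR−mL=20/39 → turn +1·90°
n=1: pose=(-7,3,E); sL=10/13, sR=2/5; mL=-63/65, mR=12/65; mL+mR=-51/65 → advance -1; mR−mL=15/13 → turn +1·90°
n=2: pose=(-8,3,N); sL=40/137, sR=8/13; mL=-1068/1781, mR=-288/1781; mL+mR=-1356/1781 → advance -1; mR−mL=60/137 → turn +1·90°
n=3: pose=(-8,2,W); sL=20/101, sR=20/73; mL=-2470/7373, mR=-280/7373; mL+mR=-2750/7373 → advance -1; mR−mL=30/101 → turn +1·90°
n=4: pose=(-7,2,S); sL=40/117, sR=40/181; mL=-9580/21177, mR=1280/21177; mL+mR=-8300/21177 → advance -1; mR−mL=20/39 → turn +1·90°
n=5: pose=(-7,3,E); sL=10/13, sR=2/5; mL=-63/65, mR=12/65; mL+mR=-51/65 → advance -1; mR−mL=15/13 → turn +1·90°
n=6: pose=(-8,3,N); sL=40/137, sR=8/13; mL=-1068/1781, mR=-288/1781; mL+mR=-1356/1781 → advance -1; mR−mL=60/137 → turn +1·90°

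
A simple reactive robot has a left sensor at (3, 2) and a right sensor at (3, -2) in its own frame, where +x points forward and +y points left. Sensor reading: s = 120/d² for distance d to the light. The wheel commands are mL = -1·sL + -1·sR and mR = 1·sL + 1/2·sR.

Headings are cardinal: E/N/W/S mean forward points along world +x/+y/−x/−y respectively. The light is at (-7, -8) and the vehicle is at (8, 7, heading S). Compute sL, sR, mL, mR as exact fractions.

120/433 120/313 -89520/135529 63540/135529

left sensor world pos  = (10, 4); dL² = 433
right sensor world pos = (6, 4); dR² = 313
sL = 120/433 = 120/433
sR = 120/313 = 120/313
mL = -1·sL + -1·sR = -89520/135529
mR = 1·sL + 1/2·sR = 63540/135529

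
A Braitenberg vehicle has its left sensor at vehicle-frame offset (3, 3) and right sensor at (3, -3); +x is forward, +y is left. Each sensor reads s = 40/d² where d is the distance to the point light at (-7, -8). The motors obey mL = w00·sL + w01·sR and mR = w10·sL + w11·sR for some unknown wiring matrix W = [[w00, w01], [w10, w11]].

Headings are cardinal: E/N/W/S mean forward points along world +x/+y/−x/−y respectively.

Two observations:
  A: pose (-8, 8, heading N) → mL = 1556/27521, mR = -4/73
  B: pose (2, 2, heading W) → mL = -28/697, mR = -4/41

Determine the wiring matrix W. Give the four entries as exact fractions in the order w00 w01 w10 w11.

obs A: pose=(-8,8,N) → sL=40/377, sR=8/73, mL=1556/27521, mR=-4/73
obs B: pose=(2,2,W) → sL=8/17, sR=8/41, mL=-28/697, mR=-4/41
sensor matrix S = [[40/377, 8/73], [8/17, 8/41]]; det S = -592128/19182137
solve [mL_A; mL_B] = S·[w00; w01] and [mR_A; mR_B] = S·[w10; w11]:
  w00 = -1/2, w01 = 1, w10 = 0, w11 = -1/2

-1/2 1 0 -1/2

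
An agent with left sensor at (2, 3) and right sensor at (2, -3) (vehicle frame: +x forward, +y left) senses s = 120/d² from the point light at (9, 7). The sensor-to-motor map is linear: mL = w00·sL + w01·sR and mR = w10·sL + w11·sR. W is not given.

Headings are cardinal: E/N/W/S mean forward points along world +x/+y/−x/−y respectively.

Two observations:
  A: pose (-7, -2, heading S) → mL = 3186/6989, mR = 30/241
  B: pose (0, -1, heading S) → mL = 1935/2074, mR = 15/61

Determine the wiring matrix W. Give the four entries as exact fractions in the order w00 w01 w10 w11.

1/2 1 0 1/2

obs A: pose=(-7,-2,S) → sL=12/29, sR=60/241, mL=3186/6989, mR=30/241
obs B: pose=(0,-1,S) → sL=15/17, sR=30/61, mL=1935/2074, mR=15/61
sensor matrix S = [[12/29, 60/241], [15/17, 30/61]]; det S = -117180/7247593
solve [mL_A; mL_B] = S·[w00; w01] and [mR_A; mR_B] = S·[w10; w11]:
  w00 = 1/2, w01 = 1, w10 = 0, w11 = 1/2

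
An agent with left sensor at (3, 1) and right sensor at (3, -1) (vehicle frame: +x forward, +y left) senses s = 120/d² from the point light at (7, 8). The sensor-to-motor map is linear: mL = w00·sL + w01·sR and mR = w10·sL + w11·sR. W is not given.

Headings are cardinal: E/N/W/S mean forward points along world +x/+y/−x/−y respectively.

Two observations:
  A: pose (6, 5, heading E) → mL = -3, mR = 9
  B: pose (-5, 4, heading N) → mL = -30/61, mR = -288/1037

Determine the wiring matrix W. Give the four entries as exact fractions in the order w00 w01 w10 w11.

obs A: pose=(6,5,E) → sL=15, sR=6, mL=-3, mR=9
obs B: pose=(-5,4,N) → sL=12/17, sR=60/61, mL=-30/61, mR=-288/1037
sensor matrix S = [[15, 6], [12/17, 60/61]]; det S = 10908/1037
solve [mL_A; mL_B] = S·[w00; w01] and [mR_A; mR_B] = S·[w10; w11]:
  w00 = 0, w01 = -1/2, w10 = 1, w11 = -1

0 -1/2 1 -1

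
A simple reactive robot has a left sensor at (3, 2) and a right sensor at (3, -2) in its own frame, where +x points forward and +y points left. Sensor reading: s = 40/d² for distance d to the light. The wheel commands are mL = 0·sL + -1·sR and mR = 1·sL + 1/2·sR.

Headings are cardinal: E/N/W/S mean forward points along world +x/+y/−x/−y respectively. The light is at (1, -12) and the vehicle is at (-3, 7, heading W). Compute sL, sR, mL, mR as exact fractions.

left sensor world pos  = (-6, 5); dL² = 338
right sensor world pos = (-6, 9); dR² = 490
sL = 40/338 = 20/169
sR = 40/490 = 4/49
mL = 0·sL + -1·sR = -4/49
mR = 1·sL + 1/2·sR = 1318/8281

20/169 4/49 -4/49 1318/8281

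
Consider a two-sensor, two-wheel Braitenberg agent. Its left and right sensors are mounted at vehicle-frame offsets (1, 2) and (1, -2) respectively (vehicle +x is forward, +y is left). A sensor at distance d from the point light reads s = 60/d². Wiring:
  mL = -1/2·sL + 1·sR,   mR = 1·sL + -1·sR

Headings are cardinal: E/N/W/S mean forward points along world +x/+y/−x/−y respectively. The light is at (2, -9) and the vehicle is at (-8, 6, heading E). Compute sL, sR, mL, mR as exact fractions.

left sensor world pos  = (-7, 8); dL² = 370
right sensor world pos = (-7, 4); dR² = 250
sL = 60/370 = 6/37
sR = 60/250 = 6/25
mL = -1/2·sL + 1·sR = 147/925
mR = 1·sL + -1·sR = -72/925

6/37 6/25 147/925 -72/925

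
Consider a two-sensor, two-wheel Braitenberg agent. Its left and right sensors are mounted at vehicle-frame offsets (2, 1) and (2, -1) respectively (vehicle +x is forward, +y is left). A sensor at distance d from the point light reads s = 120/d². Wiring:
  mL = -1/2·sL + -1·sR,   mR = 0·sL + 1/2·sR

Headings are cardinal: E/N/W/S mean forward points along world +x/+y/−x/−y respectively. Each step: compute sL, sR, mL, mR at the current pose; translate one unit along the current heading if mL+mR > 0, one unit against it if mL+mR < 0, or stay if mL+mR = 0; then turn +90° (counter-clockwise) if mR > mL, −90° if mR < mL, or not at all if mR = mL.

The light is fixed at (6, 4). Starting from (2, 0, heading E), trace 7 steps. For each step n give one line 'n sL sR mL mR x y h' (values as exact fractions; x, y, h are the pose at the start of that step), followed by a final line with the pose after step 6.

n=0: pose=(2,0,E); sL=120/13, sR=120/29; mL=-3300/377, mR=60/29; mL+mR=-2520/377 → advance -1; mR−mL=4080/377 → turn +1·90°
n=1: pose=(1,0,N); sL=3, sR=6; mL=-15/2, mR=3; mL+mR=-9/2 → advance -1; mR−mL=21/2 → turn +1·90°
n=2: pose=(1,-1,W); sL=24/17, sR=24/13; mL=-564/221, mR=12/13; mL+mR=-360/221 → advance -1; mR−mL=768/221 → turn +1·90°
n=3: pose=(2,-1,S); sL=60/29, sR=60/37; mL=-2850/1073, mR=30/37; mL+mR=-1980/1073 → advance -1; mR−mL=3720/1073 → turn +1·90°
n=4: pose=(2,0,E); sL=120/13, sR=120/29; mL=-3300/377, mR=60/29; mL+mR=-2520/377 → advance -1; mR−mL=4080/377 → turn +1·90°
n=5: pose=(1,0,N); sL=3, sR=6; mL=-15/2, mR=3; mL+mR=-9/2 → advance -1; mR−mL=21/2 → turn +1·90°
n=6: pose=(1,-1,W); sL=24/17, sR=24/13; mL=-564/221, mR=12/13; mL+mR=-360/221 → advance -1; mR−mL=768/221 → turn +1·90°

0 120/13 120/29 -3300/377 60/29 2 0 E
1 3 6 -15/2 3 1 0 N
2 24/17 24/13 -564/221 12/13 1 -1 W
3 60/29 60/37 -2850/1073 30/37 2 -1 S
4 120/13 120/29 -3300/377 60/29 2 0 E
5 3 6 -15/2 3 1 0 N
6 24/17 24/13 -564/221 12/13 1 -1 W
final 2 -1 S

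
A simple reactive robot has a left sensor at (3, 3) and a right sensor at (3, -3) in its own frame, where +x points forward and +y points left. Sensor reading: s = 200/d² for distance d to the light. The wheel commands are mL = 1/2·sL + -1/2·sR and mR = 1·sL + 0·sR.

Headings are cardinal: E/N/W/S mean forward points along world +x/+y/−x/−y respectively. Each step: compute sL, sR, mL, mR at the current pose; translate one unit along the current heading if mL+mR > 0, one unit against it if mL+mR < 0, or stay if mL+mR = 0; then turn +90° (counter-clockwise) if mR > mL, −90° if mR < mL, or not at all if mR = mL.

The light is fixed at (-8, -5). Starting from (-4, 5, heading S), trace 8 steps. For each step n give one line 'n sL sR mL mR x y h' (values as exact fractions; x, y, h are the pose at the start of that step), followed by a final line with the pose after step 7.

0 100/49 4 -48/49 100/49 -4 5 S
1 200/193 40/17 -2160/3281 200/193 -4 4 E
2 50/37 25/26 375/1924 50/37 -3 4 N
3 200/53 200/173 12000/9169 200/53 -3 5 W
4 100/49 4 -48/49 100/49 -4 5 S
5 200/193 40/17 -2160/3281 200/193 -4 4 E
6 50/37 25/26 375/1924 50/37 -3 4 N
7 200/53 200/173 12000/9169 200/53 -3 5 W
final -4 5 S

n=0: pose=(-4,5,S); sL=100/49, sR=4; mL=-48/49, mR=100/49; mL+mR=52/49 → advance +1; mR−mL=148/49 → turn +1·90°
n=1: pose=(-4,4,E); sL=200/193, sR=40/17; mL=-2160/3281, mR=200/193; mL+mR=1240/3281 → advance +1; mR−mL=5560/3281 → turn +1·90°
n=2: pose=(-3,4,N); sL=50/37, sR=25/26; mL=375/1924, mR=50/37; mL+mR=2975/1924 → advance +1; mR−mL=2225/1924 → turn +1·90°
n=3: pose=(-3,5,W); sL=200/53, sR=200/173; mL=12000/9169, mR=200/53; mL+mR=46600/9169 → advance +1; mR−mL=22600/9169 → turn +1·90°
n=4: pose=(-4,5,S); sL=100/49, sR=4; mL=-48/49, mR=100/49; mL+mR=52/49 → advance +1; mR−mL=148/49 → turn +1·90°
n=5: pose=(-4,4,E); sL=200/193, sR=40/17; mL=-2160/3281, mR=200/193; mL+mR=1240/3281 → advance +1; mR−mL=5560/3281 → turn +1·90°
n=6: pose=(-3,4,N); sL=50/37, sR=25/26; mL=375/1924, mR=50/37; mL+mR=2975/1924 → advance +1; mR−mL=2225/1924 → turn +1·90°
n=7: pose=(-3,5,W); sL=200/53, sR=200/173; mL=12000/9169, mR=200/53; mL+mR=46600/9169 → advance +1; mR−mL=22600/9169 → turn +1·90°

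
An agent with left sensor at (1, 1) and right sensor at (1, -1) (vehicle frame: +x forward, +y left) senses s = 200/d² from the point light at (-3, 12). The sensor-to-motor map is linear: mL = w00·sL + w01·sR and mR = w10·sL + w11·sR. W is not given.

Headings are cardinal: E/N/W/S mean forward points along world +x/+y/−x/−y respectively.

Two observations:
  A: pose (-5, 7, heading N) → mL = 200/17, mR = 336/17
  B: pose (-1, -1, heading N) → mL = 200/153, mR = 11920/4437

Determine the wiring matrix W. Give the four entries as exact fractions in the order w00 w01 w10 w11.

obs A: pose=(-5,7,N) → sL=8, sR=200/17, mL=200/17, mR=336/17
obs B: pose=(-1,-1,N) → sL=40/29, sR=200/153, mL=200/153, mR=11920/4437
sensor matrix S = [[8, 200/17], [40/29, 200/153]]; det S = -25600/4437
solve [mL_A; mL_B] = S·[w00; w01] and [mR_A; mR_B] = S·[w10; w11]:
  w00 = 0, w01 = 1, w10 = 1, w11 = 1

0 1 1 1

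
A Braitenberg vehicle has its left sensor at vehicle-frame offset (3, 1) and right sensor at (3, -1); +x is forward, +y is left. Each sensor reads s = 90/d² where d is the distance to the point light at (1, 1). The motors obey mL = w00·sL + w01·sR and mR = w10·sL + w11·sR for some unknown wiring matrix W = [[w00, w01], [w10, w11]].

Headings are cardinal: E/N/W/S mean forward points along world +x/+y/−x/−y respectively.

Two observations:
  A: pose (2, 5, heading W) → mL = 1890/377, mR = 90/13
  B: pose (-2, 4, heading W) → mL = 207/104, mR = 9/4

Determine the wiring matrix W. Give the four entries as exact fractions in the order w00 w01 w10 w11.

obs A: pose=(2,5,W) → sL=90/13, sR=90/29, mL=1890/377, mR=90/13
obs B: pose=(-2,4,W) → sL=9/4, sR=45/26, mL=207/104, mR=9/4
sensor matrix S = [[90/13, 90/29], [9/4, 45/26]]; det S = 49005/9802
solve [mL_A; mL_B] = S·[w00; w01] and [mR_A; mR_B] = S·[w10; w11]:
  w00 = 1/2, w01 = 1/2, w10 = 1, w11 = 0

1/2 1/2 1 0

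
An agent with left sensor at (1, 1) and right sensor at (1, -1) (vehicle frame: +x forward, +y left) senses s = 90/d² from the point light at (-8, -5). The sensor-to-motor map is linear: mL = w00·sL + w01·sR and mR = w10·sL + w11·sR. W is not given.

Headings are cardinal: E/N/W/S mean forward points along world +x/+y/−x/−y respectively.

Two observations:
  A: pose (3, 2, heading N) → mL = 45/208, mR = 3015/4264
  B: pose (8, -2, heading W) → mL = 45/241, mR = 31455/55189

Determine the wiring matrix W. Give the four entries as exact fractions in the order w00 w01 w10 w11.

0 1/2 1/2 1

obs A: pose=(3,2,N) → sL=45/82, sR=45/104, mL=45/208, mR=3015/4264
obs B: pose=(8,-2,W) → sL=90/229, sR=90/241, mL=45/241, mR=31455/55189
sensor matrix S = [[45/82, 45/104], [90/229, 90/241]]; det S = 4104675/117662948
solve [mL_A; mL_B] = S·[w00; w01] and [mR_A; mR_B] = S·[w10; w11]:
  w00 = 0, w01 = 1/2, w10 = 1/2, w11 = 1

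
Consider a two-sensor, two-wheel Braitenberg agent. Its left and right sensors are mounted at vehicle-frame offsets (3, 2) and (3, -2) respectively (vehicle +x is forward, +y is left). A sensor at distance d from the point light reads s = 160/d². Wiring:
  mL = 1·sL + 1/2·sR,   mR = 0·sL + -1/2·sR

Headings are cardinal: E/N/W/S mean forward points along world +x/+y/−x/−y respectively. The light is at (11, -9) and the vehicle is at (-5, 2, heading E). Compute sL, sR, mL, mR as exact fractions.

80/169 16/25 3352/4225 -8/25

left sensor world pos  = (-2, 4); dL² = 338
right sensor world pos = (-2, 0); dR² = 250
sL = 160/338 = 80/169
sR = 160/250 = 16/25
mL = 1·sL + 1/2·sR = 3352/4225
mR = 0·sL + -1/2·sR = -8/25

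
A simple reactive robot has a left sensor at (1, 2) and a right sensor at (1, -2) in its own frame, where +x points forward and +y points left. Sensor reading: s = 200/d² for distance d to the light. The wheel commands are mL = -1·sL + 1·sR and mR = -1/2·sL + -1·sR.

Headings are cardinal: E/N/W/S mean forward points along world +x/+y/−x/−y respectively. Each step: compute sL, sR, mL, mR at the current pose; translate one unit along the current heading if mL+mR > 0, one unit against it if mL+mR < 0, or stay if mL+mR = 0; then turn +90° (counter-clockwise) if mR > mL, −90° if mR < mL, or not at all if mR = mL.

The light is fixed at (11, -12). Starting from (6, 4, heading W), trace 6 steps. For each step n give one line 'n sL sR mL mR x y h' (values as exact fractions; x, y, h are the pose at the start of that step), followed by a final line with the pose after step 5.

0 25/29 5/9 -80/261 -515/522 6 4 W
1 8/13 200/293 256/3809 -3772/3809 7 4 N
2 100/149 100/89 6000/13261 -19350/13261 7 3 E
3 40/41 40/49 -320/2009 -2620/2009 6 3 S
4 25/29 5/9 -80/261 -515/522 6 4 W
5 8/13 200/293 256/3809 -3772/3809 7 4 N
final 7 3 E

n=0: pose=(6,4,W); sL=25/29, sR=5/9; mL=-80/261, mR=-515/522; mL+mR=-75/58 → advance -1; mR−mL=-355/522 → turn -1·90°
n=1: pose=(7,4,N); sL=8/13, sR=200/293; mL=256/3809, mR=-3772/3809; mL+mR=-12/13 → advance -1; mR−mL=-4028/3809 → turn -1·90°
n=2: pose=(7,3,E); sL=100/149, sR=100/89; mL=6000/13261, mR=-19350/13261; mL+mR=-150/149 → advance -1; mR−mL=-25350/13261 → turn -1·90°
n=3: pose=(6,3,S); sL=40/41, sR=40/49; mL=-320/2009, mR=-2620/2009; mL+mR=-60/41 → advance -1; mR−mL=-2300/2009 → turn -1·90°
n=4: pose=(6,4,W); sL=25/29, sR=5/9; mL=-80/261, mR=-515/522; mL+mR=-75/58 → advance -1; mR−mL=-355/522 → turn -1·90°
n=5: pose=(7,4,N); sL=8/13, sR=200/293; mL=256/3809, mR=-3772/3809; mL+mR=-12/13 → advance -1; mR−mL=-4028/3809 → turn -1·90°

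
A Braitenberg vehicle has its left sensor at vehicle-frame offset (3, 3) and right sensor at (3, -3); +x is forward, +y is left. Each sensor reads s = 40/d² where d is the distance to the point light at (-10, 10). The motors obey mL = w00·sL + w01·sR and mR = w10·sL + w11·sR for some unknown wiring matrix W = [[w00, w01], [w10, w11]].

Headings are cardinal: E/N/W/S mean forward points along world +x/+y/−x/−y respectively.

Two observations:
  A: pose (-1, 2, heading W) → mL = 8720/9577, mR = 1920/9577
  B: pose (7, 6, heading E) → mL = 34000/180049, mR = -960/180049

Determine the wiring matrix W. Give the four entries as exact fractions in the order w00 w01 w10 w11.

obs A: pose=(-1,2,W) → sL=40/157, sR=40/61, mL=8720/9577, mR=1920/9577
obs B: pose=(7,6,E) → sL=40/401, sR=40/449, mL=34000/180049, mR=-960/180049
sensor matrix S = [[40/157, 40/61], [40/401, 40/449]]; det S = -73651200/1724329273
solve [mL_A; mL_B] = S·[w00; w01] and [mR_A; mR_B] = S·[w10; w11]:
  w00 = 1, w01 = 1, w10 = -1/2, w11 = 1/2

1 1 -1/2 1/2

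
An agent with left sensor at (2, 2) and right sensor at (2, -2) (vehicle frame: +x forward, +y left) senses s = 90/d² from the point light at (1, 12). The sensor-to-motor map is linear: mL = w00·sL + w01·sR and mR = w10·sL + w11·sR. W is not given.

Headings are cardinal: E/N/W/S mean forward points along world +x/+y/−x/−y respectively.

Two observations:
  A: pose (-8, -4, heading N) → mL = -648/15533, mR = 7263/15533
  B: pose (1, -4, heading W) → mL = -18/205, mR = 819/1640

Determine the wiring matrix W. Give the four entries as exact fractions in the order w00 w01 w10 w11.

obs A: pose=(-8,-4,N) → sL=90/317, sR=18/49, mL=-648/15533, mR=7263/15533
obs B: pose=(1,-4,W) → sL=45/164, sR=9/20, mL=-18/205, mR=819/1640
sensor matrix S = [[90/317, 18/49], [45/164, 9/20]]; det S = 17172/636853
solve [mL_A; mL_B] = S·[w00; w01] and [mR_A; mR_B] = S·[w10; w11]:
  w00 = 1/2, w01 = -1/2, w10 = 1, w11 = 1/2

1/2 -1/2 1 1/2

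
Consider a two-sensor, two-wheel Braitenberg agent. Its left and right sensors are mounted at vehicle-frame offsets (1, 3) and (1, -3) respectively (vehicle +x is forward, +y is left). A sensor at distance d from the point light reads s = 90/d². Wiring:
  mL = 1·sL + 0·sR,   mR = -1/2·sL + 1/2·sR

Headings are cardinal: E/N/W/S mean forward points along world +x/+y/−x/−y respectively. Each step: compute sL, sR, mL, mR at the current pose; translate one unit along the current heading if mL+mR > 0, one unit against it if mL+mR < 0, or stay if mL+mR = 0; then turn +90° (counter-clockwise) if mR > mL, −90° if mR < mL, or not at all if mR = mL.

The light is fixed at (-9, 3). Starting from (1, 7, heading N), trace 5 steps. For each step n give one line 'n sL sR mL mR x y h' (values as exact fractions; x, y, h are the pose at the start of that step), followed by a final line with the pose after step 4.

n=0: pose=(1,7,N); sL=45/37, sR=45/97; mL=45/37, mR=-1350/3589; mL+mR=3015/3589 → advance +1; mR−mL=-5715/3589 → turn -1·90°
n=1: pose=(1,8,E); sL=18/37, sR=18/25; mL=18/37, mR=108/925; mL+mR=558/925 → advance +1; mR−mL=-342/925 → turn -1·90°
n=2: pose=(2,8,S); sL=45/106, sR=9/8; mL=45/106, mR=297/848; mL+mR=657/848 → advance +1; mR−mL=-63/848 → turn -1·90°
n=3: pose=(2,7,W); sL=90/101, sR=90/149; mL=90/101, mR=-2160/15049; mL+mR=11250/15049 → advance +1; mR−mL=-15570/15049 → turn -1·90°
n=4: pose=(1,7,N); sL=45/37, sR=45/97; mL=45/37, mR=-1350/3589; mL+mR=3015/3589 → advance +1; mR−mL=-5715/3589 → turn -1·90°

0 45/37 45/97 45/37 -1350/3589 1 7 N
1 18/37 18/25 18/37 108/925 1 8 E
2 45/106 9/8 45/106 297/848 2 8 S
3 90/101 90/149 90/101 -2160/15049 2 7 W
4 45/37 45/97 45/37 -1350/3589 1 7 N
final 1 8 E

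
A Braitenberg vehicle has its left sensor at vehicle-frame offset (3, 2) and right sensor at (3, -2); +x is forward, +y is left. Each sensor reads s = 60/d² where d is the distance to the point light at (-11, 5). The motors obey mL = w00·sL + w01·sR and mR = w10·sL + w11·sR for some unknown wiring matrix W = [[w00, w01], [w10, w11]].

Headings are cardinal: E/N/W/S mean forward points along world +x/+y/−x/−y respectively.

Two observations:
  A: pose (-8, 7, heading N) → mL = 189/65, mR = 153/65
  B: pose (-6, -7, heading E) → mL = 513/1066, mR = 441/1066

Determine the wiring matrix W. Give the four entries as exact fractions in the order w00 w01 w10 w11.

obs A: pose=(-8,7,N) → sL=30/13, sR=6/5, mL=189/65, mR=153/65
obs B: pose=(-6,-7,E) → sL=15/41, sR=3/13, mL=513/1066, mR=441/1066
sensor matrix S = [[30/13, 6/5], [15/41, 3/13]]; det S = 648/6929
solve [mL_A; mL_B] = S·[w00; w01] and [mR_A; mR_B] = S·[w10; w11]:
  w00 = 1, w01 = 1/2, w10 = 1/2, w11 = 1

1 1/2 1/2 1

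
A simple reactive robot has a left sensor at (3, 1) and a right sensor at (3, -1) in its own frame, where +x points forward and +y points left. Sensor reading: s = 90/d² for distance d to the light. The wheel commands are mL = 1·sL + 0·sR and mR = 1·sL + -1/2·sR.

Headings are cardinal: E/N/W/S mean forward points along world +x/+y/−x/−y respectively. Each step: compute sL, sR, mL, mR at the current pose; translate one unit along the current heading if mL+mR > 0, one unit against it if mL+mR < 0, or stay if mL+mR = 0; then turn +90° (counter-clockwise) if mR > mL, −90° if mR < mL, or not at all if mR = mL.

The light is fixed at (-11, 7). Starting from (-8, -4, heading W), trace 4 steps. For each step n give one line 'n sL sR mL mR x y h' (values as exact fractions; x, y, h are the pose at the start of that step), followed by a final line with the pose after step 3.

n=0: pose=(-8,-4,W); sL=5/8, sR=9/10; mL=5/8, mR=7/40; mL+mR=4/5 → advance +1; mR−mL=-9/20 → turn -1·90°
n=1: pose=(-9,-4,N); sL=18/13, sR=90/73; mL=18/13, mR=729/949; mL+mR=2043/949 → advance +1; mR−mL=-45/73 → turn -1·90°
n=2: pose=(-9,-3,E); sL=45/53, sR=45/73; mL=45/53, mR=4185/7738; mL+mR=10755/7738 → advance +1; mR−mL=-45/146 → turn -1·90°
n=3: pose=(-8,-3,S); sL=18/37, sR=90/173; mL=18/37, mR=1449/6401; mL+mR=4563/6401 → advance +1; mR−mL=-45/173 → turn -1·90°

0 5/8 9/10 5/8 7/40 -8 -4 W
1 18/13 90/73 18/13 729/949 -9 -4 N
2 45/53 45/73 45/53 4185/7738 -9 -3 E
3 18/37 90/173 18/37 1449/6401 -8 -3 S
final -8 -4 W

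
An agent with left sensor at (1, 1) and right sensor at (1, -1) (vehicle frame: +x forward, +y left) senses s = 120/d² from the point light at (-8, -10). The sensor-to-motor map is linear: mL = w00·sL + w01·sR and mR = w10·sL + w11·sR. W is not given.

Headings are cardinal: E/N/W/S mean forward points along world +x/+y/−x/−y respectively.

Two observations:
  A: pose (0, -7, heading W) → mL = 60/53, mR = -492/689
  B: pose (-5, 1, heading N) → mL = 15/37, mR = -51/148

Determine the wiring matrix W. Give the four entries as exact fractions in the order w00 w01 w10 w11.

obs A: pose=(0,-7,W) → sL=120/53, sR=24/13, mL=60/53, mR=-492/689
obs B: pose=(-5,1,N) → sL=30/37, sR=3/4, mL=15/37, mR=-51/148
sensor matrix S = [[120/53, 24/13], [30/37, 3/4]]; det S = 5130/25493
solve [mL_A; mL_B] = S·[w00; w01] and [mR_A; mR_B] = S·[w10; w11]:
  w00 = 1/2, w01 = 0, w10 = 1/2, w11 = -1

1/2 0 1/2 -1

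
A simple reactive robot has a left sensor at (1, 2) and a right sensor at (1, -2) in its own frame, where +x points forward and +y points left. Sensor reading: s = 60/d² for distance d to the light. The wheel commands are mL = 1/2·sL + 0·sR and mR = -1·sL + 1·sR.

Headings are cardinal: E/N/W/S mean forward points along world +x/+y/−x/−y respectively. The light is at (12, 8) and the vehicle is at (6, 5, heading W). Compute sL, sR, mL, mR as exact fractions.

left sensor world pos  = (5, 3); dL² = 74
right sensor world pos = (5, 7); dR² = 50
sL = 60/74 = 30/37
sR = 60/50 = 6/5
mL = 1/2·sL + 0·sR = 15/37
mR = -1·sL + 1·sR = 72/185

30/37 6/5 15/37 72/185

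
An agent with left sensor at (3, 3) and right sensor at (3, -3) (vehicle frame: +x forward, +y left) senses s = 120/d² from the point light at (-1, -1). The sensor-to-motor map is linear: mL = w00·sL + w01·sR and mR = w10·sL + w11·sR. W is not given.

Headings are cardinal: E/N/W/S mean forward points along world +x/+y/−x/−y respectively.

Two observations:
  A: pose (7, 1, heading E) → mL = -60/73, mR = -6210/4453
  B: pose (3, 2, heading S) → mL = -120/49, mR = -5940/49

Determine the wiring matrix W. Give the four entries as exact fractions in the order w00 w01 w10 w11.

-1 0 -1/2 -1

obs A: pose=(7,1,E) → sL=60/73, sR=60/61, mL=-60/73, mR=-6210/4453
obs B: pose=(3,2,S) → sL=120/49, sR=120, mL=-120/49, mR=-5940/49
sensor matrix S = [[60/73, 60/61], [120/49, 120]]; det S = 20995200/218197
solve [mL_A; mL_B] = S·[w00; w01] and [mR_A; mR_B] = S·[w10; w11]:
  w00 = -1, w01 = 0, w10 = -1/2, w11 = -1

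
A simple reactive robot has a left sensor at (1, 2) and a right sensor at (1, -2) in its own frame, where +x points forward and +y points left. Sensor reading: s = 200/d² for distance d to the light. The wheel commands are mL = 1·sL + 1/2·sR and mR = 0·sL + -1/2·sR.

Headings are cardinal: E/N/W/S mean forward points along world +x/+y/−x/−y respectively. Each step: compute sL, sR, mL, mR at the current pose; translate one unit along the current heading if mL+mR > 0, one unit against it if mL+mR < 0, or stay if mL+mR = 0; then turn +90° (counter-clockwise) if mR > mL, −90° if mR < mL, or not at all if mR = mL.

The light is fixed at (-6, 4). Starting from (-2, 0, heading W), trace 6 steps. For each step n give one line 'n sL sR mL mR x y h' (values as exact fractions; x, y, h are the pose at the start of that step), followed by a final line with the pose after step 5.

0 40/9 200/13 1420/117 -100/13 -2 0 W
1 20 100/17 390/17 -50/17 -3 0 N
2 200/17 200/41 9900/697 -100/41 -3 1 E
3 50/13 10 115/13 -5 -2 1 S
4 40/9 200/13 1420/117 -100/13 -2 0 W
5 20 100/17 390/17 -50/17 -3 0 N
final -3 1 E

n=0: pose=(-2,0,W); sL=40/9, sR=200/13; mL=1420/117, mR=-100/13; mL+mR=40/9 → advance +1; mR−mL=-2320/117 → turn -1·90°
n=1: pose=(-3,0,N); sL=20, sR=100/17; mL=390/17, mR=-50/17; mL+mR=20 → advance +1; mR−mL=-440/17 → turn -1·90°
n=2: pose=(-3,1,E); sL=200/17, sR=200/41; mL=9900/697, mR=-100/41; mL+mR=200/17 → advance +1; mR−mL=-11600/697 → turn -1·90°
n=3: pose=(-2,1,S); sL=50/13, sR=10; mL=115/13, mR=-5; mL+mR=50/13 → advance +1; mR−mL=-180/13 → turn -1·90°
n=4: pose=(-2,0,W); sL=40/9, sR=200/13; mL=1420/117, mR=-100/13; mL+mR=40/9 → advance +1; mR−mL=-2320/117 → turn -1·90°
n=5: pose=(-3,0,N); sL=20, sR=100/17; mL=390/17, mR=-50/17; mL+mR=20 → advance +1; mR−mL=-440/17 → turn -1·90°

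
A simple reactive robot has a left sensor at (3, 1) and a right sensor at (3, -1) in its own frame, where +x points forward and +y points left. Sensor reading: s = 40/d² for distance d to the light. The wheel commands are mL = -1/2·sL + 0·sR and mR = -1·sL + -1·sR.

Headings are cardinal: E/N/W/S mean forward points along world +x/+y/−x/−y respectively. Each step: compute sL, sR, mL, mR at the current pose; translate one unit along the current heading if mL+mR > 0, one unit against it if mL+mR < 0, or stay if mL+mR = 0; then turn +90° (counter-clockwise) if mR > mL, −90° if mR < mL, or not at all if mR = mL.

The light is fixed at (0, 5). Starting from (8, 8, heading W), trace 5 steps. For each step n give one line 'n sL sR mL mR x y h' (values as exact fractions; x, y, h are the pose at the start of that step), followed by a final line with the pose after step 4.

0 40/29 40/41 -20/29 -2800/1189 8 8 W
1 2/5 5/17 -1/5 -59/85 9 8 N
2 40/153 8/29 -20/153 -2384/4437 9 7 E
3 20/41 4/5 -10/41 -264/205 8 7 S
4 40/29 40/41 -20/29 -2800/1189 8 8 W
final 9 8 N

n=0: pose=(8,8,W); sL=40/29, sR=40/41; mL=-20/29, mR=-2800/1189; mL+mR=-3620/1189 → advance -1; mR−mL=-1980/1189 → turn -1·90°
n=1: pose=(9,8,N); sL=2/5, sR=5/17; mL=-1/5, mR=-59/85; mL+mR=-76/85 → advance -1; mR−mL=-42/85 → turn -1·90°
n=2: pose=(9,7,E); sL=40/153, sR=8/29; mL=-20/153, mR=-2384/4437; mL+mR=-988/1479 → advance -1; mR−mL=-1804/4437 → turn -1·90°
n=3: pose=(8,7,S); sL=20/41, sR=4/5; mL=-10/41, mR=-264/205; mL+mR=-314/205 → advance -1; mR−mL=-214/205 → turn -1·90°
n=4: pose=(8,8,W); sL=40/29, sR=40/41; mL=-20/29, mR=-2800/1189; mL+mR=-3620/1189 → advance -1; mR−mL=-1980/1189 → turn -1·90°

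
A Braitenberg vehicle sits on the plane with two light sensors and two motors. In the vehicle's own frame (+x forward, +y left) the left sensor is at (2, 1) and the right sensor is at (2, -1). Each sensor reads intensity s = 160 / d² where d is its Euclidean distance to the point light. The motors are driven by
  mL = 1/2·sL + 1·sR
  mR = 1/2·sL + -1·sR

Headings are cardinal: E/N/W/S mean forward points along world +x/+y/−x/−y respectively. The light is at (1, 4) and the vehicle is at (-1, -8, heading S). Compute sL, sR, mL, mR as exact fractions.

160/197 32/41 9584/8077 -3024/8077

left sensor world pos  = (0, -10); dL² = 197
right sensor world pos = (-2, -10); dR² = 205
sL = 160/197 = 160/197
sR = 160/205 = 32/41
mL = 1/2·sL + 1·sR = 9584/8077
mR = 1/2·sL + -1·sR = -3024/8077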